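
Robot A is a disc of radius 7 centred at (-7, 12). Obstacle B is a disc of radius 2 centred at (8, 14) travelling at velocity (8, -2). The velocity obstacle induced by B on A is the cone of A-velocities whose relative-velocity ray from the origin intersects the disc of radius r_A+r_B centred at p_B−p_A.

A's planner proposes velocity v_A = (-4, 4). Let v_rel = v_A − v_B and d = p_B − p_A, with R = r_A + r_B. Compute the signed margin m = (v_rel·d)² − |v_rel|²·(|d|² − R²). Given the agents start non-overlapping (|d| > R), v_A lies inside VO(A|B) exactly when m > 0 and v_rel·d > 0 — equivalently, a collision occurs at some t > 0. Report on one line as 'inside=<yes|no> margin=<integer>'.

d = (15, 2),  |d|² = 229;  R = 7+2 = 9,  c = 229−9² = 148
v_rel = (-12, 6),  |v_rel|² = 180;  v_rel·d = (-12)·(15) + (6)·(2) = -168
180·t² + 336·t + 148 = 0  ⇒  m = (-168)² − 180·148 = 1584
m = 1584 > 0,  v_rel·d = -168 < 0  ⇒  outside

inside=no margin=1584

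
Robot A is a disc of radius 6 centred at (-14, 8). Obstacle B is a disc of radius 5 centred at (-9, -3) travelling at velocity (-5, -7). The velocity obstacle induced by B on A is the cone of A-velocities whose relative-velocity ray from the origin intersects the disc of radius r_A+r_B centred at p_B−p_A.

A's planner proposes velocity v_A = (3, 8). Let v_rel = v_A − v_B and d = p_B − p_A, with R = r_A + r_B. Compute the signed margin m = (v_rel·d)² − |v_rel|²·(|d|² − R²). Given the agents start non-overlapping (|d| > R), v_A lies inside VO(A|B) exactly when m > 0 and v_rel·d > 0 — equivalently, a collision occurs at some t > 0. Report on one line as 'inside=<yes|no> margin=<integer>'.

d = (5, -11),  |d|² = 146;  R = 6+5 = 11,  c = 146−11² = 25
v_rel = (8, 15),  |v_rel|² = 289;  v_rel·d = (8)·(5) + (15)·(-11) = -125
289·t² + 250·t + 25 = 0  ⇒  m = (-125)² − 289·25 = 8400
m = 8400 > 0,  v_rel·d = -125 < 0  ⇒  outside

inside=no margin=8400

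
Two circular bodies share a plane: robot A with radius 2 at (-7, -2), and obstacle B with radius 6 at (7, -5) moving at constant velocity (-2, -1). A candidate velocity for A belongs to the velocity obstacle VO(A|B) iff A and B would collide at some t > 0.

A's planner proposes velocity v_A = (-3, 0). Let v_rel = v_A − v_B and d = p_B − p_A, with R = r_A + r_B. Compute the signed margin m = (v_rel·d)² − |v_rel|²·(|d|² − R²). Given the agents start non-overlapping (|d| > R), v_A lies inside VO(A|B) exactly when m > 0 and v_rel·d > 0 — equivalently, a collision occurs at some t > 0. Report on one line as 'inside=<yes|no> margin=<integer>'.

d = (14, -3),  |d|² = 205;  R = 2+6 = 8,  c = 205−8² = 141
v_rel = (-1, 1),  |v_rel|² = 2;  v_rel·d = (-1)·(14) + (1)·(-3) = -17
2·t² + 34·t + 141 = 0  ⇒  m = (-17)² − 2·141 = 7
m = 7 > 0,  v_rel·d = -17 < 0  ⇒  outside

inside=no margin=7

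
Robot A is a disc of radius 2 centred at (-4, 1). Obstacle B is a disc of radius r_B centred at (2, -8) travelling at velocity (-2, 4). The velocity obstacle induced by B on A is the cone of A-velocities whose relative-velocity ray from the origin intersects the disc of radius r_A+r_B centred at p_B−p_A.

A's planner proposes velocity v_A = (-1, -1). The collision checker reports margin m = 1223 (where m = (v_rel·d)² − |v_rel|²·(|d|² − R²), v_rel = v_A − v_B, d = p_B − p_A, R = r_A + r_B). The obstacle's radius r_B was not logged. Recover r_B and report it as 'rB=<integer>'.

m = 1223
d = (6, -9);  v_rel = (1, -5),  |v_rel|² = 26
v_rel×d = (1)·(-9) − (-5)·(6) = 21
since m = R²·26 − 21²:  R² = (441 + 1223) / 26 = 64
R = √64 = 8  ⇒  r_B = 8 − 2 = 6

rB=6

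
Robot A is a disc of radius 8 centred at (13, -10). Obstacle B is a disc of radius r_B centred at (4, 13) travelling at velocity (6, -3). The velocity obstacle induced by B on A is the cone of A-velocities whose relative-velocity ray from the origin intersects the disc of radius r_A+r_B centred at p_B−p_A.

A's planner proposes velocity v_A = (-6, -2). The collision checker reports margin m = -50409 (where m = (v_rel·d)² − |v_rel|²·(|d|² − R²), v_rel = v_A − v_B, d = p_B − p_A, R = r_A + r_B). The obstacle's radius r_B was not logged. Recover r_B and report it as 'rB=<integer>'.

m = -50409
d = (-9, 23);  v_rel = (-12, 1),  |v_rel|² = 145
v_rel×d = (-12)·(23) − (1)·(-9) = -267
since m = R²·145 − (-267)²:  R² = (71289 + -50409) / 145 = 144
R = √144 = 12  ⇒  r_B = 12 − 8 = 4

rB=4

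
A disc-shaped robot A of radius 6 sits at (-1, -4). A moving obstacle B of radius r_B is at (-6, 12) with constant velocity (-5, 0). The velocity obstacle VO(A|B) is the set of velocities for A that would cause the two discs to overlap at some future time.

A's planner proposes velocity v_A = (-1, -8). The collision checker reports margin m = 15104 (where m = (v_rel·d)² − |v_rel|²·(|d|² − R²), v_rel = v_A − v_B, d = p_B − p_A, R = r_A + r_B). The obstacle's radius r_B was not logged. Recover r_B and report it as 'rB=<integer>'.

m = 15104
d = (-5, 16);  v_rel = (4, -8),  |v_rel|² = 80
v_rel×d = (4)·(16) − (-8)·(-5) = 24
since m = R²·80 − 24²:  R² = (576 + 15104) / 80 = 196
R = √196 = 14  ⇒  r_B = 14 − 6 = 8

rB=8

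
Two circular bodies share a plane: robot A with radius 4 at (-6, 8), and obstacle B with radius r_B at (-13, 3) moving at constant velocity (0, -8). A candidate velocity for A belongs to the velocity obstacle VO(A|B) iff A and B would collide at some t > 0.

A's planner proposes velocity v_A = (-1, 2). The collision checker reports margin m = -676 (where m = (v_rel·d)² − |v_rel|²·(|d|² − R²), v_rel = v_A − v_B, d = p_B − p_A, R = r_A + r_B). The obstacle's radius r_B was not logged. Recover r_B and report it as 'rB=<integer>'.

m = -676
d = (-7, -5);  v_rel = (-1, 10),  |v_rel|² = 101
v_rel×d = (-1)·(-5) − (10)·(-7) = 75
since m = R²·101 − 75²:  R² = (5625 + -676) / 101 = 49
R = √49 = 7  ⇒  r_B = 7 − 4 = 3

rB=3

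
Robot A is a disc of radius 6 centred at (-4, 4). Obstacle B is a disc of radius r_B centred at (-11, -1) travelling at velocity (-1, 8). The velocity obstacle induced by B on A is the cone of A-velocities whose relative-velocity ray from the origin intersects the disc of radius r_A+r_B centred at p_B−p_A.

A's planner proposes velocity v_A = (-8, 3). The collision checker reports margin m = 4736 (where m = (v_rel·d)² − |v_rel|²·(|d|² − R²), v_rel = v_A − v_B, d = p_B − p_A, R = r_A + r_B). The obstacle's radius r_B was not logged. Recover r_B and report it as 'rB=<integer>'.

m = 4736
d = (-7, -5);  v_rel = (-7, -5),  |v_rel|² = 74
v_rel×d = (-7)·(-5) − (-5)·(-7) = 0
since m = R²·74 − 0²:  R² = (0 + 4736) / 74 = 64
R = √64 = 8  ⇒  r_B = 8 − 6 = 2

rB=2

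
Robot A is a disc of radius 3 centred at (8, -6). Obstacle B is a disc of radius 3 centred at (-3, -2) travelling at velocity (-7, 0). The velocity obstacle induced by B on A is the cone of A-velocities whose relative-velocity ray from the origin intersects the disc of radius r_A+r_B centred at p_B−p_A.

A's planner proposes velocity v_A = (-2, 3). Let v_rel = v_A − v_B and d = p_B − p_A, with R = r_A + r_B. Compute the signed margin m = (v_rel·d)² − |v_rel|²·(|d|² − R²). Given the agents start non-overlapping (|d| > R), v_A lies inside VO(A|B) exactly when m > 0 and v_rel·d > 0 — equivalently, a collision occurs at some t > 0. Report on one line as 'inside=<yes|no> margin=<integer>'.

d = (-11, 4),  |d|² = 137;  R = 3+3 = 6,  c = 137−6² = 101
v_rel = (5, 3),  |v_rel|² = 34;  v_rel·d = (5)·(-11) + (3)·(4) = -43
34·t² + 86·t + 101 = 0  ⇒  m = (-43)² − 34·101 = -1585
m = -1585 < 0,  v_rel·d = -43 < 0  ⇒  outside

inside=no margin=-1585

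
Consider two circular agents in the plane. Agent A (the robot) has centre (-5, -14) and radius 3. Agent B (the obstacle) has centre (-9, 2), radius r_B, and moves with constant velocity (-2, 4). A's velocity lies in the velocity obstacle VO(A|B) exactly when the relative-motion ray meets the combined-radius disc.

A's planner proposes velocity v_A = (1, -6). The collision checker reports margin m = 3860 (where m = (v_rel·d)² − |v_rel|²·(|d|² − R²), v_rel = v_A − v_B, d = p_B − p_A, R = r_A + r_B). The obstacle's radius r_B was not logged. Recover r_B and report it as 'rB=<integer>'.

m = 3860
d = (-4, 16);  v_rel = (3, -10),  |v_rel|² = 109
v_rel×d = (3)·(16) − (-10)·(-4) = 8
since m = R²·109 − 8²:  R² = (64 + 3860) / 109 = 36
R = √36 = 6  ⇒  r_B = 6 − 3 = 3

rB=3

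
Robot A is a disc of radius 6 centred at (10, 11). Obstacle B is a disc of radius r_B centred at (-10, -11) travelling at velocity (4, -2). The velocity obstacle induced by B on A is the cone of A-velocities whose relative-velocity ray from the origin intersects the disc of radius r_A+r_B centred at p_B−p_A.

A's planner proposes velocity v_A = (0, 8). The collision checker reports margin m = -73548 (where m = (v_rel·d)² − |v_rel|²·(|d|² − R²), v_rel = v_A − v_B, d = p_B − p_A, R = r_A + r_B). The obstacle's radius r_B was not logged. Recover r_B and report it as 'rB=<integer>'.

m = -73548
d = (-20, -22);  v_rel = (-4, 10),  |v_rel|² = 116
v_rel×d = (-4)·(-22) − (10)·(-20) = 288
since m = R²·116 − 288²:  R² = (82944 + -73548) / 116 = 81
R = √81 = 9  ⇒  r_B = 9 − 6 = 3

rB=3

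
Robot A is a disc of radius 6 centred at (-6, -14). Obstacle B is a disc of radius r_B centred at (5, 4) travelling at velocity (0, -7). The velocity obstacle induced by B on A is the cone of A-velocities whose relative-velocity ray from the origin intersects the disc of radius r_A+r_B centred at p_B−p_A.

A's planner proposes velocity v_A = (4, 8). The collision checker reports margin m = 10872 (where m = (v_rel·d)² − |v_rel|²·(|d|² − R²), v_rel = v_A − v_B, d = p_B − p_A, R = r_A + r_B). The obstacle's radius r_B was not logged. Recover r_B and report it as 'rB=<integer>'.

m = 10872
d = (11, 18);  v_rel = (4, 15),  |v_rel|² = 241
v_rel×d = (4)·(18) − (15)·(11) = -93
since m = R²·241 − (-93)²:  R² = (8649 + 10872) / 241 = 81
R = √81 = 9  ⇒  r_B = 9 − 6 = 3

rB=3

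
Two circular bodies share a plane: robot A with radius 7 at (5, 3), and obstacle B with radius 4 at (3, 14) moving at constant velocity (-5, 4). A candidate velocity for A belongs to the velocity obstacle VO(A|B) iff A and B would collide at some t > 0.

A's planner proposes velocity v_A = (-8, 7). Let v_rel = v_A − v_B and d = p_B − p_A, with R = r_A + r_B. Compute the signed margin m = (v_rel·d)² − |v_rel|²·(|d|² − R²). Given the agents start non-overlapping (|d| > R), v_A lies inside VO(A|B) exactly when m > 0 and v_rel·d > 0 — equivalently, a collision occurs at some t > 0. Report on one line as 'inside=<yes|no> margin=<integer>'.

d = (-2, 11),  |d|² = 125;  R = 7+4 = 11,  c = 125−11² = 4
v_rel = (-3, 3),  |v_rel|² = 18;  v_rel·d = (-3)·(-2) + (3)·(11) = 39
18·t² − 78·t + 4 = 0  ⇒  m = 39² − 18·4 = 1449
m = 1449 > 0,  v_rel·d = 39 > 0  ⇒  inside

inside=yes margin=1449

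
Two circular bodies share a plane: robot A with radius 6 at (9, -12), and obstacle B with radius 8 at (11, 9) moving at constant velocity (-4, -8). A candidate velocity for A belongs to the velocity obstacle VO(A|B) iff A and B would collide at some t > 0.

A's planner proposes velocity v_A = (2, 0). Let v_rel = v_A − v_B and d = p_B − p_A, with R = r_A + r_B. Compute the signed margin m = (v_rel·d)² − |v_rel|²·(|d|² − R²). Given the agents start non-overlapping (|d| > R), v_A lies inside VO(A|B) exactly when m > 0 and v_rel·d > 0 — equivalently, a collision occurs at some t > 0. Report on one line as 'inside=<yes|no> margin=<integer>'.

d = (2, 21),  |d|² = 445;  R = 6+8 = 14,  c = 445−14² = 249
v_rel = (6, 8),  |v_rel|² = 100;  v_rel·d = (6)·(2) + (8)·(21) = 180
100·t² − 360·t + 249 = 0  ⇒  m = 180² − 100·249 = 7500
m = 7500 > 0,  v_rel·d = 180 > 0  ⇒  inside

inside=yes margin=7500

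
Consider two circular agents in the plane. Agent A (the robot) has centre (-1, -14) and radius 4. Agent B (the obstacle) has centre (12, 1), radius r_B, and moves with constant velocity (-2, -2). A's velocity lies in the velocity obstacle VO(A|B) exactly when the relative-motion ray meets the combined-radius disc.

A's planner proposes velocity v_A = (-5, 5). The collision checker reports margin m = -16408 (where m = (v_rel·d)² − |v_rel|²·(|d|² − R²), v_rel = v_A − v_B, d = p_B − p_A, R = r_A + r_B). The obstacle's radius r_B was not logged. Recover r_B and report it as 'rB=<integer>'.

m = -16408
d = (13, 15);  v_rel = (-3, 7),  |v_rel|² = 58
v_rel×d = (-3)·(15) − (7)·(13) = -136
since m = R²·58 − (-136)²:  R² = (18496 + -16408) / 58 = 36
R = √36 = 6  ⇒  r_B = 6 − 4 = 2

rB=2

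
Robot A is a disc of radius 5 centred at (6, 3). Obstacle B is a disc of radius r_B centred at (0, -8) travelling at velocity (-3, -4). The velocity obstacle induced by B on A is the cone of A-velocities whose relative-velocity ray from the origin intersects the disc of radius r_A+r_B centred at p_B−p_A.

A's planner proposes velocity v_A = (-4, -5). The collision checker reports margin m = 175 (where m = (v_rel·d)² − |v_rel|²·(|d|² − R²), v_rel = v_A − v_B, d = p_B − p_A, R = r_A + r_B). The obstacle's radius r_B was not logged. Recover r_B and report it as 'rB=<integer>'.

m = 175
d = (-6, -11);  v_rel = (-1, -1),  |v_rel|² = 2
v_rel×d = (-1)·(-11) − (-1)·(-6) = 5
since m = R²·2 − 5²:  R² = (25 + 175) / 2 = 100
R = √100 = 10  ⇒  r_B = 10 − 5 = 5

rB=5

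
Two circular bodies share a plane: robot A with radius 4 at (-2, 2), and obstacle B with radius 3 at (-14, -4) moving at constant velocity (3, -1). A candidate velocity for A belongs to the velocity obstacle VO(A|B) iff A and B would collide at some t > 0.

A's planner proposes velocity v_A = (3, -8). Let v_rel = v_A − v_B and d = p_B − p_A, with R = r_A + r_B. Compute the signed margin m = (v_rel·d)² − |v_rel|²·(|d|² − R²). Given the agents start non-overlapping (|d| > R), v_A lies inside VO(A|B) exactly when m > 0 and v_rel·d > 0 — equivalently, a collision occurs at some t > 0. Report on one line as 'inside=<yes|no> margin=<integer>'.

d = (-12, -6),  |d|² = 180;  R = 4+3 = 7,  c = 180−7² = 131
v_rel = (0, -7),  |v_rel|² = 49;  v_rel·d = (0)·(-12) + (-7)·(-6) = 42
49·t² − 84·t + 131 = 0  ⇒  m = 42² − 49·131 = -4655
m = -4655 < 0,  v_rel·d = 42 > 0  ⇒  outside

inside=no margin=-4655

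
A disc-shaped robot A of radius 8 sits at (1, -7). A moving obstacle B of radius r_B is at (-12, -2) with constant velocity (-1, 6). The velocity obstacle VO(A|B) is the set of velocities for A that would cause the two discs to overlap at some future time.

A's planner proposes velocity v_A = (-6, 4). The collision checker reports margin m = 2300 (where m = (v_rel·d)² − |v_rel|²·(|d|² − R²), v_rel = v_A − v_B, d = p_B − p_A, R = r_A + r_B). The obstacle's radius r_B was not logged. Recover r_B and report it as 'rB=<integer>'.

m = 2300
d = (-13, 5);  v_rel = (-5, -2),  |v_rel|² = 29
v_rel×d = (-5)·(5) − (-2)·(-13) = -51
since m = R²·29 − (-51)²:  R² = (2601 + 2300) / 29 = 169
R = √169 = 13  ⇒  r_B = 13 − 8 = 5

rB=5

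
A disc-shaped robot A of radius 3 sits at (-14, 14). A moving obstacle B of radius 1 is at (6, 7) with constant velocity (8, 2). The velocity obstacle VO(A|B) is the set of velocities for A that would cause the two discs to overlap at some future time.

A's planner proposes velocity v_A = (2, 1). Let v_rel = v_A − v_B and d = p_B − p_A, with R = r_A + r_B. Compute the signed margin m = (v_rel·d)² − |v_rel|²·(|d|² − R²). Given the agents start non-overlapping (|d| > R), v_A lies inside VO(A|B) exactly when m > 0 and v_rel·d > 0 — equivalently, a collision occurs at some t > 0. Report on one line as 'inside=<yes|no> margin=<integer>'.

d = (20, -7),  |d|² = 449;  R = 3+1 = 4,  c = 449−4² = 433
v_rel = (-6, -1),  |v_rel|² = 37;  v_rel·d = (-6)·(20) + (-1)·(-7) = -113
37·t² + 226·t + 433 = 0  ⇒  m = (-113)² − 37·433 = -3252
m = -3252 < 0,  v_rel·d = -113 < 0  ⇒  outside

inside=no margin=-3252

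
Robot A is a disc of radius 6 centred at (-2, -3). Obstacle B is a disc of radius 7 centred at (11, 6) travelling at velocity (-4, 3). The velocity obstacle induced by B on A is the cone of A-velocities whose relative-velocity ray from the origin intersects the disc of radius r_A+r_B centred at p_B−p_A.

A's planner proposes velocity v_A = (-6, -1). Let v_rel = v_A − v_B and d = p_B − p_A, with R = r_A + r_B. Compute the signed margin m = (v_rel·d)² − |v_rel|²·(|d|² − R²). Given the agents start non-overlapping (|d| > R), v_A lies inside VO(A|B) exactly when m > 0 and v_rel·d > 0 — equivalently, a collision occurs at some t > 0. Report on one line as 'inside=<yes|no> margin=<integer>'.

d = (13, 9),  |d|² = 250;  R = 6+7 = 13,  c = 250−13² = 81
v_rel = (-2, -4),  |v_rel|² = 20;  v_rel·d = (-2)·(13) + (-4)·(9) = -62
20·t² + 124·t + 81 = 0  ⇒  m = (-62)² − 20·81 = 2224
m = 2224 > 0,  v_rel·d = -62 < 0  ⇒  outside

inside=no margin=2224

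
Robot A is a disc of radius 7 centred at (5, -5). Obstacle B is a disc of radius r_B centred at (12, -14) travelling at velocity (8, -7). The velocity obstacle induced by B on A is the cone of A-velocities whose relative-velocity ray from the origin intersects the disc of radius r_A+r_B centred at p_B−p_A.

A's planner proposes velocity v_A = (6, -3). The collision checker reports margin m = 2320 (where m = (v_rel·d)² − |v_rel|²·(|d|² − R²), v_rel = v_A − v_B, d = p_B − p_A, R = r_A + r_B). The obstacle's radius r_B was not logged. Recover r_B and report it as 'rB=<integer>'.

m = 2320
d = (7, -9);  v_rel = (-2, 4),  |v_rel|² = 20
v_rel×d = (-2)·(-9) − (4)·(7) = -10
since m = R²·20 − (-10)²:  R² = (100 + 2320) / 20 = 121
R = √121 = 11  ⇒  r_B = 11 − 7 = 4

rB=4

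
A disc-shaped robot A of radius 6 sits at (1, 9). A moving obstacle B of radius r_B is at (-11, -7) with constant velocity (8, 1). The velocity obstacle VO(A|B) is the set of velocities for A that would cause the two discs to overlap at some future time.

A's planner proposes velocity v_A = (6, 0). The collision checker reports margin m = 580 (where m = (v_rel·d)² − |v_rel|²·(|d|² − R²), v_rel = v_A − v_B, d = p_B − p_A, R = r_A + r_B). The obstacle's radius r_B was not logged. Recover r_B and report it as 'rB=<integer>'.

m = 580
d = (-12, -16);  v_rel = (-2, -1),  |v_rel|² = 5
v_rel×d = (-2)·(-16) − (-1)·(-12) = 20
since m = R²·5 − 20²:  R² = (400 + 580) / 5 = 196
R = √196 = 14  ⇒  r_B = 14 − 6 = 8

rB=8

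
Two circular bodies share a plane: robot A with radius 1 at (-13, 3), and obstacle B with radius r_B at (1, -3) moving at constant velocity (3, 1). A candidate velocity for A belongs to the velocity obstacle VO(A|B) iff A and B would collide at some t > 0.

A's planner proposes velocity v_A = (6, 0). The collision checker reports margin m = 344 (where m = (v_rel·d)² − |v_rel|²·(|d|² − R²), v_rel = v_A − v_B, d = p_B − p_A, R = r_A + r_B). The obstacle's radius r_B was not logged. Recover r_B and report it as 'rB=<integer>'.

m = 344
d = (14, -6);  v_rel = (3, -1),  |v_rel|² = 10
v_rel×d = (3)·(-6) − (-1)·(14) = -4
since m = R²·10 − (-4)²:  R² = (16 + 344) / 10 = 36
R = √36 = 6  ⇒  r_B = 6 − 1 = 5

rB=5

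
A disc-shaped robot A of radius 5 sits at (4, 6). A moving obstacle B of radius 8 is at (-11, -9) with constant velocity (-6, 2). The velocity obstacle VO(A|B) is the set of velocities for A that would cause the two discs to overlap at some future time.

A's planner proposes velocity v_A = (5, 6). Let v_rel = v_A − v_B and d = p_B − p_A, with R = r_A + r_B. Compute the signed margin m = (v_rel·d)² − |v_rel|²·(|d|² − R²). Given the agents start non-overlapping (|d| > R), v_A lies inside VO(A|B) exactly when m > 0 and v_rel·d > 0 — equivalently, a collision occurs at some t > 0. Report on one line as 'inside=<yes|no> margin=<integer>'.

d = (-15, -15),  |d|² = 450;  R = 5+8 = 13,  c = 450−13² = 281
v_rel = (11, 4),  |v_rel|² = 137;  v_rel·d = (11)·(-15) + (4)·(-15) = -225
137·t² + 450·t + 281 = 0  ⇒  m = (-225)² − 137·281 = 12128
m = 12128 > 0,  v_rel·d = -225 < 0  ⇒  outside

inside=no margin=12128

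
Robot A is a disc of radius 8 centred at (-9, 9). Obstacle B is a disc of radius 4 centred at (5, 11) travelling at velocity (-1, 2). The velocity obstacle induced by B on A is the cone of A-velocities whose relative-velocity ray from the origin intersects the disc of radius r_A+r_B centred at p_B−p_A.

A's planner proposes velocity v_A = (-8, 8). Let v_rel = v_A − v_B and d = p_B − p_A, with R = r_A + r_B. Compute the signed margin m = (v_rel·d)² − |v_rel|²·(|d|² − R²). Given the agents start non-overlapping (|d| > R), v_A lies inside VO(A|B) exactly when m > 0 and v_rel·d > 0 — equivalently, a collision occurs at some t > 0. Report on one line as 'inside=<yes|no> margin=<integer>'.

d = (14, 2),  |d|² = 200;  R = 8+4 = 12,  c = 200−12² = 56
v_rel = (-7, 6),  |v_rel|² = 85;  v_rel·d = (-7)·(14) + (6)·(2) = -86
85·t² + 172·t + 56 = 0  ⇒  m = (-86)² − 85·56 = 2636
m = 2636 > 0,  v_rel·d = -86 < 0  ⇒  outside

inside=no margin=2636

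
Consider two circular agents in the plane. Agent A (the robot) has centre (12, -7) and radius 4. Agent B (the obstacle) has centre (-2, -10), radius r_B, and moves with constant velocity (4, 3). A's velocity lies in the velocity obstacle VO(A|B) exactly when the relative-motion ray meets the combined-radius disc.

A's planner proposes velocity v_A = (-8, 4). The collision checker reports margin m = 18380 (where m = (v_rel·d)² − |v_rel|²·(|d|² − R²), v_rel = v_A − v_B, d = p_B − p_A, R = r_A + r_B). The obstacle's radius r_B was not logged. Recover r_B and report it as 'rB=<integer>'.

m = 18380
d = (-14, -3);  v_rel = (-12, 1),  |v_rel|² = 145
v_rel×d = (-12)·(-3) − (1)·(-14) = 50
since m = R²·145 − 50²:  R² = (2500 + 18380) / 145 = 144
R = √144 = 12  ⇒  r_B = 12 − 4 = 8

rB=8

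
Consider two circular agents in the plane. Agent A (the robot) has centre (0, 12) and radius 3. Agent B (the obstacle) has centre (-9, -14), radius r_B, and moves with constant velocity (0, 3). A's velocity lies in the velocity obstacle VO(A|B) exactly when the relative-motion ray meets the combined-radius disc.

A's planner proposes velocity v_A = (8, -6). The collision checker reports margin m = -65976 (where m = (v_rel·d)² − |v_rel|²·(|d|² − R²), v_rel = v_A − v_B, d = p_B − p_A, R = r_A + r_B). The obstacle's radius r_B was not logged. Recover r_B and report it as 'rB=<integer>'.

m = -65976
d = (-9, -26);  v_rel = (8, -9),  |v_rel|² = 145
v_rel×d = (8)·(-26) − (-9)·(-9) = -289
since m = R²·145 − (-289)²:  R² = (83521 + -65976) / 145 = 121
R = √121 = 11  ⇒  r_B = 11 − 3 = 8

rB=8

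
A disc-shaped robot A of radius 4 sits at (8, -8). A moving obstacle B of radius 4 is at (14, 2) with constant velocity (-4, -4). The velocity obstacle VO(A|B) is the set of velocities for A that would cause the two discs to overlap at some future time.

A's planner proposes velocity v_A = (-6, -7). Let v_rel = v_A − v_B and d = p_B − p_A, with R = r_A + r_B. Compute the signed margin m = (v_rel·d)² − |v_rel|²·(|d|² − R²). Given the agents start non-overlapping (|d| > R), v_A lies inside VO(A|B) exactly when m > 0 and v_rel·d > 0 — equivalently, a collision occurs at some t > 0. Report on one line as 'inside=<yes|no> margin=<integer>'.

d = (6, 10),  |d|² = 136;  R = 4+4 = 8,  c = 136−8² = 72
v_rel = (-2, -3),  |v_rel|² = 13;  v_rel·d = (-2)·(6) + (-3)·(10) = -42
13·t² + 84·t + 72 = 0  ⇒  m = (-42)² − 13·72 = 828
m = 828 > 0,  v_rel·d = -42 < 0  ⇒  outside

inside=no margin=828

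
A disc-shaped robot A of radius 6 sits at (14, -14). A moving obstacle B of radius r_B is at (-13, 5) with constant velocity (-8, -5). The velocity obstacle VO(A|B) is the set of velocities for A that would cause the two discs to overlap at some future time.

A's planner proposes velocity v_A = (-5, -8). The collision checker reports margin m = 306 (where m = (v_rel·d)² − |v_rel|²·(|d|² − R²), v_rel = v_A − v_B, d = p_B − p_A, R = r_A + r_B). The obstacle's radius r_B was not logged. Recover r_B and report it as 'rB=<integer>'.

m = 306
d = (-27, 19);  v_rel = (3, -3),  |v_rel|² = 18
v_rel×d = (3)·(19) − (-3)·(-27) = -24
since m = R²·18 − (-24)²:  R² = (576 + 306) / 18 = 49
R = √49 = 7  ⇒  r_B = 7 − 6 = 1

rB=1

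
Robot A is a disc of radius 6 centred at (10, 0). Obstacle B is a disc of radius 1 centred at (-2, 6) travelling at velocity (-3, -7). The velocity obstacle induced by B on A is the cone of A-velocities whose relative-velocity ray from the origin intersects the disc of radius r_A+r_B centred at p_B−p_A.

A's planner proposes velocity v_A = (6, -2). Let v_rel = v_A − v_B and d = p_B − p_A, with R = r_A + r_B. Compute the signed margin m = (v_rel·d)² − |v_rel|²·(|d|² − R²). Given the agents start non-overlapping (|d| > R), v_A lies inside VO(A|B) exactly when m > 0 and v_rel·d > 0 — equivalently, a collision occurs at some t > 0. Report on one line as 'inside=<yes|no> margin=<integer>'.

d = (-12, 6),  |d|² = 180;  R = 6+1 = 7,  c = 180−7² = 131
v_rel = (9, 5),  |v_rel|² = 106;  v_rel·d = (9)·(-12) + (5)·(6) = -78
106·t² + 156·t + 131 = 0  ⇒  m = (-78)² − 106·131 = -7802
m = -7802 < 0,  v_rel·d = -78 < 0  ⇒  outside

inside=no margin=-7802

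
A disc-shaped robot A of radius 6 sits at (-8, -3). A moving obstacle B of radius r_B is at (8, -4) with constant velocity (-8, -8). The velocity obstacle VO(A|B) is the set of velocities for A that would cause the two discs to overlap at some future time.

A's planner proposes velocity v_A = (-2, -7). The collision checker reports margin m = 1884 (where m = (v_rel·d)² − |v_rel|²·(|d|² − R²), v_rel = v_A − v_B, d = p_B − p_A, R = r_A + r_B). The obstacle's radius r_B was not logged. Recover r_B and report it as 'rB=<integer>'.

m = 1884
d = (16, -1);  v_rel = (6, 1),  |v_rel|² = 37
v_rel×d = (6)·(-1) − (1)·(16) = -22
since m = R²·37 − (-22)²:  R² = (484 + 1884) / 37 = 64
R = √64 = 8  ⇒  r_B = 8 − 6 = 2

rB=2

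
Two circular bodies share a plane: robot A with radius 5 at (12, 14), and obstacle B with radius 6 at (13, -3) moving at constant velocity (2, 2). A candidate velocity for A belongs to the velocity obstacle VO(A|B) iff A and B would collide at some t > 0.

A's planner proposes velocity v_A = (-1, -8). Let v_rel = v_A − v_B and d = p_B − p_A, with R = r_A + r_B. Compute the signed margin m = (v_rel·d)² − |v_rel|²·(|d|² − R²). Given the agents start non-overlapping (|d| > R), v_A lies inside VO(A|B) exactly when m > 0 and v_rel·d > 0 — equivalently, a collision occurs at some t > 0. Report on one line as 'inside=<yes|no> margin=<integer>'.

d = (1, -17),  |d|² = 290;  R = 5+6 = 11,  c = 290−11² = 169
v_rel = (-3, -10),  |v_rel|² = 109;  v_rel·d = (-3)·(1) + (-10)·(-17) = 167
109·t² − 334·t + 169 = 0  ⇒  m = 167² − 109·169 = 9468
m = 9468 > 0,  v_rel·d = 167 > 0  ⇒  inside

inside=yes margin=9468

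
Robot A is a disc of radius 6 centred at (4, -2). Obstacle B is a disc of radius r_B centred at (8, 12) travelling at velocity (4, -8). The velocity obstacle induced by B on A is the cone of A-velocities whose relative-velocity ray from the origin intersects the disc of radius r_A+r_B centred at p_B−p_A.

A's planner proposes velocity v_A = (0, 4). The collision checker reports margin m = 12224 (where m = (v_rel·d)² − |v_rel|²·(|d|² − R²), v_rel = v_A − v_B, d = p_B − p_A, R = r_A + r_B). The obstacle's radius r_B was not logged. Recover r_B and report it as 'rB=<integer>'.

m = 12224
d = (4, 14);  v_rel = (-4, 12),  |v_rel|² = 160
v_rel×d = (-4)·(14) − (12)·(4) = -104
since m = R²·160 − (-104)²:  R² = (10816 + 12224) / 160 = 144
R = √144 = 12  ⇒  r_B = 12 − 6 = 6

rB=6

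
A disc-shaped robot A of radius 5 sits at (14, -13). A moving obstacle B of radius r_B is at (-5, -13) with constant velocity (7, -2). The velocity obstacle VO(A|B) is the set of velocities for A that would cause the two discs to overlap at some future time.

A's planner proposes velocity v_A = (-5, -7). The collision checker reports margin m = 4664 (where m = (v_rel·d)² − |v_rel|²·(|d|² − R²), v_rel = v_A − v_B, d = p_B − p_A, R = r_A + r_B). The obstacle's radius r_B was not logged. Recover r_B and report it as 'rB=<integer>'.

m = 4664
d = (-19, 0);  v_rel = (-12, -5),  |v_rel|² = 169
v_rel×d = (-12)·(0) − (-5)·(-19) = -95
since m = R²·169 − (-95)²:  R² = (9025 + 4664) / 169 = 81
R = √81 = 9  ⇒  r_B = 9 − 5 = 4

rB=4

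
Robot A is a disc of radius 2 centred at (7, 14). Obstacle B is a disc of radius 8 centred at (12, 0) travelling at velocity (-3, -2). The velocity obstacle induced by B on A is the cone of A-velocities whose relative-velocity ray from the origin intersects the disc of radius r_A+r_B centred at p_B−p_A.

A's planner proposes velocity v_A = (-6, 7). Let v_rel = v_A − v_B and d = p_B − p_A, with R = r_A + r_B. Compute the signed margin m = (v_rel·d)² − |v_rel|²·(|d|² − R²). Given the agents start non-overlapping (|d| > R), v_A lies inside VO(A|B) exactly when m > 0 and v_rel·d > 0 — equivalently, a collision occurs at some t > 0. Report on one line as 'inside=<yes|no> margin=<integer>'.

d = (5, -14),  |d|² = 221;  R = 2+8 = 10,  c = 221−10² = 121
v_rel = (-3, 9),  |v_rel|² = 90;  v_rel·d = (-3)·(5) + (9)·(-14) = -141
90·t² + 282·t + 121 = 0  ⇒  m = (-141)² − 90·121 = 8991
m = 8991 > 0,  v_rel·d = -141 < 0  ⇒  outside

inside=no margin=8991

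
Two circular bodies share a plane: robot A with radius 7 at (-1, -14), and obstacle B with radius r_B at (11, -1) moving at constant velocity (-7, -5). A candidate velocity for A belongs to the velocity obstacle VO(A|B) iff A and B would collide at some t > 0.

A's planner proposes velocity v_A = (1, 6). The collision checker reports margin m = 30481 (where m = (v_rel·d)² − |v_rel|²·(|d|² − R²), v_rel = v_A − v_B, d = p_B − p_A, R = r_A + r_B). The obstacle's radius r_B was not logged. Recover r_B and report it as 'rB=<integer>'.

m = 30481
d = (12, 13);  v_rel = (8, 11),  |v_rel|² = 185
v_rel×d = (8)·(13) − (11)·(12) = -28
since m = R²·185 − (-28)²:  R² = (784 + 30481) / 185 = 169
R = √169 = 13  ⇒  r_B = 13 − 7 = 6

rB=6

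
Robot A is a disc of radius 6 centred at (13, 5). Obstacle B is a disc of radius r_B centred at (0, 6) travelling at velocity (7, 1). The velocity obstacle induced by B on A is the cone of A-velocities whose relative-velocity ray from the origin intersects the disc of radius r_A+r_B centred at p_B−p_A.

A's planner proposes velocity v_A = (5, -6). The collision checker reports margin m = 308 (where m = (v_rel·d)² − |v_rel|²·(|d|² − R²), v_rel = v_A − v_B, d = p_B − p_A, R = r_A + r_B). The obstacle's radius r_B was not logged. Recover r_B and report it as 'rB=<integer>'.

m = 308
d = (-13, 1);  v_rel = (-2, -7),  |v_rel|² = 53
v_rel×d = (-2)·(1) − (-7)·(-13) = -93
since m = R²·53 − (-93)²:  R² = (8649 + 308) / 53 = 169
R = √169 = 13  ⇒  r_B = 13 − 6 = 7

rB=7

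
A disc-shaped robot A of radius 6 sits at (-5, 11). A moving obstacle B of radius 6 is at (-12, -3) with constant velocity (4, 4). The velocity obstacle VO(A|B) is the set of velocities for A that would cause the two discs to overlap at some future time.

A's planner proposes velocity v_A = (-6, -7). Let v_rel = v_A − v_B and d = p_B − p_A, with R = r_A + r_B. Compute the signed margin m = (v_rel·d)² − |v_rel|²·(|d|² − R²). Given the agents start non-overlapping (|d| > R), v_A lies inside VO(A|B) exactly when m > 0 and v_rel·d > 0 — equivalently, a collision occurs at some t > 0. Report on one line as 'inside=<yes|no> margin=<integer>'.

d = (-7, -14),  |d|² = 245;  R = 6+6 = 12,  c = 245−12² = 101
v_rel = (-10, -11),  |v_rel|² = 221;  v_rel·d = (-10)·(-7) + (-11)·(-14) = 224
221·t² − 448·t + 101 = 0  ⇒  m = 224² − 221·101 = 27855
m = 27855 > 0,  v_rel·d = 224 > 0  ⇒  inside

inside=yes margin=27855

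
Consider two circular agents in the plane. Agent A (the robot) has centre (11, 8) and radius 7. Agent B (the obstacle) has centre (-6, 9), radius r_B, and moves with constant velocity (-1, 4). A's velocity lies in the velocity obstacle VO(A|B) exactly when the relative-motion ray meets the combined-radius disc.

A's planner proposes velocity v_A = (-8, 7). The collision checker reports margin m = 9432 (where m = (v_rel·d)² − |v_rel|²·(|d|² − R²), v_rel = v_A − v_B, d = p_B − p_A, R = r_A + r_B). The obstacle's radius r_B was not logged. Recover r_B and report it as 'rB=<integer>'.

m = 9432
d = (-17, 1);  v_rel = (-7, 3),  |v_rel|² = 58
v_rel×d = (-7)·(1) − (3)·(-17) = 44
since m = R²·58 − 44²:  R² = (1936 + 9432) / 58 = 196
R = √196 = 14  ⇒  r_B = 14 − 7 = 7

rB=7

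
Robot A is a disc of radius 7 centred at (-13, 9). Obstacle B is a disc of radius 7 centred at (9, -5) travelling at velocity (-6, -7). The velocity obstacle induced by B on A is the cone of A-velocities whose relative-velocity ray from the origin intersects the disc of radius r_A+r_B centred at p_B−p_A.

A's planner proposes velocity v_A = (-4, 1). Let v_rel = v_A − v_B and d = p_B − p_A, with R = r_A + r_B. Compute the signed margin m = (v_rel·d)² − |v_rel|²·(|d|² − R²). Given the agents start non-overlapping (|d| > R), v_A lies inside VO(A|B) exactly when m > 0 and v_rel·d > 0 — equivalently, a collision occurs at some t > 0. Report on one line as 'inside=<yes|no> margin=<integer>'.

d = (22, -14),  |d|² = 680;  R = 7+7 = 14,  c = 680−14² = 484
v_rel = (2, 8),  |v_rel|² = 68;  v_rel·d = (2)·(22) + (8)·(-14) = -68
68·t² + 136·t + 484 = 0  ⇒  m = (-68)² − 68·484 = -28288
m = -28288 < 0,  v_rel·d = -68 < 0  ⇒  outside

inside=no margin=-28288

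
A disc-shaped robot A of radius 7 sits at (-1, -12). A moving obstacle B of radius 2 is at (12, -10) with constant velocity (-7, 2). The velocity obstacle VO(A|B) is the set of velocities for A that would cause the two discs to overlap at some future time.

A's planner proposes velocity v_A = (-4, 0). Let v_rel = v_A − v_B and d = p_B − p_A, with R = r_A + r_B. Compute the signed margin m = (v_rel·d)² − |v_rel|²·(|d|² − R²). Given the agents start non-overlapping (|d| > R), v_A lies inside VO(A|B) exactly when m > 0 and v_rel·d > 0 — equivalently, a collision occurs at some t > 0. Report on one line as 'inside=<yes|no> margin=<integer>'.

d = (13, 2),  |d|² = 173;  R = 7+2 = 9,  c = 173−9² = 92
v_rel = (3, -2),  |v_rel|² = 13;  v_rel·d = (3)·(13) + (-2)·(2) = 35
13·t² − 70·t + 92 = 0  ⇒  m = 35² − 13·92 = 29
m = 29 > 0,  v_rel·d = 35 > 0  ⇒  inside

inside=yes margin=29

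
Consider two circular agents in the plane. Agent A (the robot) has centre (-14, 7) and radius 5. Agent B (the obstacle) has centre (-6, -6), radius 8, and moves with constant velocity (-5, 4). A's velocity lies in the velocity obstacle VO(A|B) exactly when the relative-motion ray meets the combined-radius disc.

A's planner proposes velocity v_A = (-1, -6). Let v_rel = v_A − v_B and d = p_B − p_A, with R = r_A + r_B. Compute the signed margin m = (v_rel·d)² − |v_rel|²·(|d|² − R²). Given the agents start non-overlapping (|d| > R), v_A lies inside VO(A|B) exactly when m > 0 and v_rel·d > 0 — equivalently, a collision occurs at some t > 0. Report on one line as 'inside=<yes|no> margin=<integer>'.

d = (8, -13),  |d|² = 233;  R = 5+8 = 13,  c = 233−13² = 64
v_rel = (4, -10),  |v_rel|² = 116;  v_rel·d = (4)·(8) + (-10)·(-13) = 162
116·t² − 324·t + 64 = 0  ⇒  m = 162² − 116·64 = 18820
m = 18820 > 0,  v_rel·d = 162 > 0  ⇒  inside

inside=yes margin=18820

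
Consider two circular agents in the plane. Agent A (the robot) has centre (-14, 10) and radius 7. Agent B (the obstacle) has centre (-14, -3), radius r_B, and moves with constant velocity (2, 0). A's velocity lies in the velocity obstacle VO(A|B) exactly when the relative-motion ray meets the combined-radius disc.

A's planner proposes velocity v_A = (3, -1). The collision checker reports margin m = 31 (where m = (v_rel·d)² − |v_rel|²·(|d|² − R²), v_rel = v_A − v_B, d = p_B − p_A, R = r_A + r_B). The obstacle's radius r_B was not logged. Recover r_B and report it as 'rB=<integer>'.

m = 31
d = (0, -13);  v_rel = (1, -1),  |v_rel|² = 2
v_rel×d = (1)·(-13) − (-1)·(0) = -13
since m = R²·2 − (-13)²:  R² = (169 + 31) / 2 = 100
R = √100 = 10  ⇒  r_B = 10 − 7 = 3

rB=3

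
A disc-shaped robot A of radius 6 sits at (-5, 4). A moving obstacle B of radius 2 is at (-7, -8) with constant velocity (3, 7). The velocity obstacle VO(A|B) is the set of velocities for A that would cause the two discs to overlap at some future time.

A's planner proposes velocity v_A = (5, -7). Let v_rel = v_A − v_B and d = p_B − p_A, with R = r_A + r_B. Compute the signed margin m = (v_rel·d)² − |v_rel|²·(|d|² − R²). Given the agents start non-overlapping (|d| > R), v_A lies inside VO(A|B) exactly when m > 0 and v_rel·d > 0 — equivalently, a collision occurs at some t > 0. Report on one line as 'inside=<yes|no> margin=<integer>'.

d = (-2, -12),  |d|² = 148;  R = 6+2 = 8,  c = 148−8² = 84
v_rel = (2, -14),  |v_rel|² = 200;  v_rel·d = (2)·(-2) + (-14)·(-12) = 164
200·t² − 328·t + 84 = 0  ⇒  m = 164² − 200·84 = 10096
m = 10096 > 0,  v_rel·d = 164 > 0  ⇒  inside

inside=yes margin=10096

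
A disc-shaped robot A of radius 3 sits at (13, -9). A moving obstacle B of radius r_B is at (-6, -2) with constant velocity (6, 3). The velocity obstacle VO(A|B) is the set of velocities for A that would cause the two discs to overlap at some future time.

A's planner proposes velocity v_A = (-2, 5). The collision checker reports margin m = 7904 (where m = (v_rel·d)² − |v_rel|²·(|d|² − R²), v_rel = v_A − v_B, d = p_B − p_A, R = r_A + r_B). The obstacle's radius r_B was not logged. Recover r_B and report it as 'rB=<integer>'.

m = 7904
d = (-19, 7);  v_rel = (-8, 2),  |v_rel|² = 68
v_rel×d = (-8)·(7) − (2)·(-19) = -18
since m = R²·68 − (-18)²:  R² = (324 + 7904) / 68 = 121
R = √121 = 11  ⇒  r_B = 11 − 3 = 8

rB=8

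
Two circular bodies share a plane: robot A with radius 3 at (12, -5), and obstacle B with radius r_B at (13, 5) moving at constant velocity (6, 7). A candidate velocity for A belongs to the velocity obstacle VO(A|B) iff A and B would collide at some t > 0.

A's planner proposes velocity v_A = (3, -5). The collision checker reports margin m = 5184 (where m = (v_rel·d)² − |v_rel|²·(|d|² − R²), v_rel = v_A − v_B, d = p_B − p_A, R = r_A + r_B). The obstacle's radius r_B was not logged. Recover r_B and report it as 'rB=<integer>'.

m = 5184
d = (1, 10);  v_rel = (-3, -12),  |v_rel|² = 153
v_rel×d = (-3)·(10) − (-12)·(1) = -18
since m = R²·153 − (-18)²:  R² = (324 + 5184) / 153 = 36
R = √36 = 6  ⇒  r_B = 6 − 3 = 3

rB=3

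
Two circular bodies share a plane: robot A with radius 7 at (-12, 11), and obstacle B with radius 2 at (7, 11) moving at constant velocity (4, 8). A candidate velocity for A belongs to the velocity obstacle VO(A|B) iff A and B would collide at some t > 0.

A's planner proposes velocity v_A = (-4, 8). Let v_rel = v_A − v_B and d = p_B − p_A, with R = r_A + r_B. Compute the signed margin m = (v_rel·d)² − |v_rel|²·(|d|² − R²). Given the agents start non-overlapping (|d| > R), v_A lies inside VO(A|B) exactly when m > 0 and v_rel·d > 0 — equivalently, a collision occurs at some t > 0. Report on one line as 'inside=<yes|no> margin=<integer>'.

d = (19, 0),  |d|² = 361;  R = 7+2 = 9,  c = 361−9² = 280
v_rel = (-8, 0),  |v_rel|² = 64;  v_rel·d = (-8)·(19) + (0)·(0) = -152
64·t² + 304·t + 280 = 0  ⇒  m = (-152)² − 64·280 = 5184
m = 5184 > 0,  v_rel·d = -152 < 0  ⇒  outside

inside=no margin=5184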